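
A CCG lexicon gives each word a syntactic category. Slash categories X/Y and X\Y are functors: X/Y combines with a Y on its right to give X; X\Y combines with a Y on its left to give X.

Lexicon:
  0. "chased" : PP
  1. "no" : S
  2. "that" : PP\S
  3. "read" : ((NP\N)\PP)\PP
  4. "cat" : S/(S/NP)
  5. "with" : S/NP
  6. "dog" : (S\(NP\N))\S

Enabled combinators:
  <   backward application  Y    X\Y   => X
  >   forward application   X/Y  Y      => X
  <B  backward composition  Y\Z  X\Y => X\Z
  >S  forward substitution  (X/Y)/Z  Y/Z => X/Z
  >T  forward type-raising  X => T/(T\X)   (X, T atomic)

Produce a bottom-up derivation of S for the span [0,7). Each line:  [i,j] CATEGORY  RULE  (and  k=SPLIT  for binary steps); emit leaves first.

[0,1] PP  lex  "chased"
[1,2] S  lex  "no"
[2,3] PP\S  lex  "that"
[1,3] PP  <  k=2
[3,4] ((NP\N)\PP)\PP  lex  "read"
[1,4] (NP\N)\PP  <  k=3
[4,5] S/(S/NP)  lex  "cat"
[5,6] S/NP  lex  "with"
[4,6] S  >  k=5
[6,7] (S\(NP\N))\S  lex  "dog"
[4,7] S\(NP\N)  <  k=6
[1,7] S\PP  <B  k=4
[0,7] S  <  k=1

[0,7] S   <
  [0,1] "chased" : PP
  [1,7] S\PP   <B
    [1,4] (NP\N)\PP   <
      [1,3] PP   <
        [1,2] "no" : S
        [2,3] "that" : PP\S
      [3,4] "read" : ((NP\N)\PP)\PP
    [4,7] S\(NP\N)   <
      [4,6] S   >
        [4,5] "cat" : S/(S/NP)
        [5,6] "with" : S/NP
      [6,7] "dog" : (S\(NP\N))\S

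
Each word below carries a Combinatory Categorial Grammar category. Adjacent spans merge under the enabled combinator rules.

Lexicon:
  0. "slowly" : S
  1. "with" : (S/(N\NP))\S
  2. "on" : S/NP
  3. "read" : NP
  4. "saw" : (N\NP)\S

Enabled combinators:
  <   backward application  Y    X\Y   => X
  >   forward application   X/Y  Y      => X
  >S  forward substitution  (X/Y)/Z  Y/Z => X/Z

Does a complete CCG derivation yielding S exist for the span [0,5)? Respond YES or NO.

YES

[0,5] S   >
  [0,2] S/(N\NP)   <
    [0,1] "slowly" : S
    [1,2] "with" : (S/(N\NP))\S
  [2,5] N\NP   <
    [2,4] S   >
      [2,3] "on" : S/NP
      [3,4] "read" : NP
    [4,5] "saw" : (N\NP)\S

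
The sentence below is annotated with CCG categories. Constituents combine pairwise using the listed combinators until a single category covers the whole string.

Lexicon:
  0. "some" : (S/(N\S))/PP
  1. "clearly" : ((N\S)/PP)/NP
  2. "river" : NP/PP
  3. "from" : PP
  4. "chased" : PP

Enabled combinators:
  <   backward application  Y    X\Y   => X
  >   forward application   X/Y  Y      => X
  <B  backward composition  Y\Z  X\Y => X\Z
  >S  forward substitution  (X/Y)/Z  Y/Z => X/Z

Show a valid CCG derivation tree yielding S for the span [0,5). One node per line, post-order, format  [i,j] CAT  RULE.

[0,5] S   >
  [0,4] S/PP   >S
    [0,1] "some" : (S/(N\S))/PP
    [1,4] (N\S)/PP   >
      [1,2] "clearly" : ((N\S)/PP)/NP
      [2,4] NP   >
        [2,3] "river" : NP/PP
        [3,4] "from" : PP
  [4,5] "chased" : PP

[0,1] (S/(N\S))/PP  lex  "some"
[1,2] ((N\S)/PP)/NP  lex  "clearly"
[2,3] NP/PP  lex  "river"
[3,4] PP  lex  "from"
[2,4] NP  >  k=3
[1,4] (N\S)/PP  >  k=2
[0,4] S/PP  >S  k=1
[4,5] PP  lex  "chased"
[0,5] S  >  k=4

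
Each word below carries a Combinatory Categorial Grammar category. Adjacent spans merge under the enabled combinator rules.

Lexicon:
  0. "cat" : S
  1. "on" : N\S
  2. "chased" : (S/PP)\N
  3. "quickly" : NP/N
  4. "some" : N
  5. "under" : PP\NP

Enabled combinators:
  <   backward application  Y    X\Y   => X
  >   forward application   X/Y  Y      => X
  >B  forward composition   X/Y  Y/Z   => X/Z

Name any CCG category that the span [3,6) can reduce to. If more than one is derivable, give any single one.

[0,6] S   >
  [0,3] S/PP   <
    [0,2] N   <
      [0,1] "cat" : S
      [1,2] "on" : N\S
    [2,3] "chased" : (S/PP)\N
  [3,6] PP   <
    [3,5] NP   >
      [3,4] "quickly" : NP/N
      [4,5] "some" : N
    [5,6] "under" : PP\NP

PP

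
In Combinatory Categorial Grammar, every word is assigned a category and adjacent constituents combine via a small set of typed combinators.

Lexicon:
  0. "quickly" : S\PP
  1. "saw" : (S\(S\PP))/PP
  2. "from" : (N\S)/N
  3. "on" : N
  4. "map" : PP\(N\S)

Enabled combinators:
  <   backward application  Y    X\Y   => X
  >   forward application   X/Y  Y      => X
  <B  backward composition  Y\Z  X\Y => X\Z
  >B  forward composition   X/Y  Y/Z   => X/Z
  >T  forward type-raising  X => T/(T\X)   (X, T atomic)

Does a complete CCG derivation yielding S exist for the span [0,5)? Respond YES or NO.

[0,5] S   <
  [0,1] "quickly" : S\PP
  [1,5] S\(S\PP)   >
    [1,2] "saw" : (S\(S\PP))/PP
    [2,5] PP   <
      [2,4] N\S   >
        [2,3] "from" : (N\S)/N
        [3,4] "on" : N
      [4,5] "map" : PP\(N\S)

YES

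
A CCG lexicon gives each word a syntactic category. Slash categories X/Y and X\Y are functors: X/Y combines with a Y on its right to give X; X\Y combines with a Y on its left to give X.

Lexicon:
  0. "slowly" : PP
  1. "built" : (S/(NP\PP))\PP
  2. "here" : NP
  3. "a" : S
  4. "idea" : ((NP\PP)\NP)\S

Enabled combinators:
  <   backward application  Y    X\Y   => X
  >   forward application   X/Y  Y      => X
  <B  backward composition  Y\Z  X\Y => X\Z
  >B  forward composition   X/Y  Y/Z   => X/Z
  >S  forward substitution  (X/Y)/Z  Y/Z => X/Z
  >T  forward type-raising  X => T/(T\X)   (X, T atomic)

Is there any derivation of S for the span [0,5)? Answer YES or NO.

[0,5] S   >
  [0,2] S/(NP\PP)   <
    [0,1] "slowly" : PP
    [1,2] "built" : (S/(NP\PP))\PP
  [2,5] NP\PP   <
    [2,3] "here" : NP
    [3,5] (NP\PP)\NP   <
      [3,4] "a" : S
      [4,5] "idea" : ((NP\PP)\NP)\S

YES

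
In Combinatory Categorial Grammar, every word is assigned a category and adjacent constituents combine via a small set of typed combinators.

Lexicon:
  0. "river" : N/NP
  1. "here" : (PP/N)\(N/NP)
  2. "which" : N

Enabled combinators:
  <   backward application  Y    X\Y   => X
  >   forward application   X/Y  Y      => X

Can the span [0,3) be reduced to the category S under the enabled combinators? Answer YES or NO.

NO

N/NP (PP/N)\(N/NP) N
CKY chart[0,3] = {PP}; S ∉ chart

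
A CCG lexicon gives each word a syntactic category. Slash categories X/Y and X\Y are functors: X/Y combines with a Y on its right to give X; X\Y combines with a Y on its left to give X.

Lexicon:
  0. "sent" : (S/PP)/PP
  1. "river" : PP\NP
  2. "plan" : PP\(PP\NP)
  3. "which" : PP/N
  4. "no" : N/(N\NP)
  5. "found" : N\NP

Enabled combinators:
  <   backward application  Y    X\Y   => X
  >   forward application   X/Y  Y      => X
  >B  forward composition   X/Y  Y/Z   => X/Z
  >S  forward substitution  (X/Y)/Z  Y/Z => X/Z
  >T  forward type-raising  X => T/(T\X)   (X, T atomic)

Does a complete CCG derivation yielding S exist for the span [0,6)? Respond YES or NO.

[0,6] S   >
  [0,3] S/PP   >
    [0,1] "sent" : (S/PP)/PP
    [1,3] PP   <
      [1,2] "river" : PP\NP
      [2,3] "plan" : PP\(PP\NP)
  [3,6] PP   >
    [3,4] "which" : PP/N
    [4,6] N   >
      [4,5] "no" : N/(N\NP)
      [5,6] "found" : N\NP

YES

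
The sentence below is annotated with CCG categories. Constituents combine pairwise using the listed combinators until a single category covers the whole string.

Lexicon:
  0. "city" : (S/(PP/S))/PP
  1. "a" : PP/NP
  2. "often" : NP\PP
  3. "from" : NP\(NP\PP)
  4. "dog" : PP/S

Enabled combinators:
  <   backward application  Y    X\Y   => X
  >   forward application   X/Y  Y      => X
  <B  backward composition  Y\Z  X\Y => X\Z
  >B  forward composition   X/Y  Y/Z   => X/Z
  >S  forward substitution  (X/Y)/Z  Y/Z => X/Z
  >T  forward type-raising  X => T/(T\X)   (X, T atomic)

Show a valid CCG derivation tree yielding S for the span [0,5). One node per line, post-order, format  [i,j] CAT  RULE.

[0,1] (S/(PP/S))/PP  lex  "city"
[1,2] PP/NP  lex  "a"
[2,3] NP\PP  lex  "often"
[3,4] NP\(NP\PP)  lex  "from"
[2,4] NP  <  k=3
[1,4] PP  >  k=2
[0,4] S/(PP/S)  >  k=1
[4,5] PP/S  lex  "dog"
[0,5] S  >  k=4

[0,5] S   >
  [0,4] S/(PP/S)   >
    [0,1] "city" : (S/(PP/S))/PP
    [1,4] PP   >
      [1,2] "a" : PP/NP
      [2,4] NP   <
        [2,3] "often" : NP\PP
        [3,4] "from" : NP\(NP\PP)
  [4,5] "dog" : PP/S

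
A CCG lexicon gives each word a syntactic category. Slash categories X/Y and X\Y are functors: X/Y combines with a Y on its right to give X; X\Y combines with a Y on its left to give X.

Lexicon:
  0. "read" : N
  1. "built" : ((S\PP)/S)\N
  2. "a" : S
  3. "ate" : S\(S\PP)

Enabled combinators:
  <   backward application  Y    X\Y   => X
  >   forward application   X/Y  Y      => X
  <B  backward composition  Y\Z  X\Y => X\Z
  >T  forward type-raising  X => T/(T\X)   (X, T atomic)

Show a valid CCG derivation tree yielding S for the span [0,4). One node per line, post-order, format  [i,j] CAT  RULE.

[0,1] N  lex  "read"
[1,2] ((S\PP)/S)\N  lex  "built"
[0,2] (S\PP)/S  <  k=1
[2,3] S  lex  "a"
[0,3] S\PP  >  k=2
[3,4] S\(S\PP)  lex  "ate"
[0,4] S  <  k=3

[0,4] S   <
  [0,3] S\PP   >
    [0,2] (S\PP)/S   <
      [0,1] "read" : N
      [1,2] "built" : ((S\PP)/S)\N
    [2,3] "a" : S
  [3,4] "ate" : S\(S\PP)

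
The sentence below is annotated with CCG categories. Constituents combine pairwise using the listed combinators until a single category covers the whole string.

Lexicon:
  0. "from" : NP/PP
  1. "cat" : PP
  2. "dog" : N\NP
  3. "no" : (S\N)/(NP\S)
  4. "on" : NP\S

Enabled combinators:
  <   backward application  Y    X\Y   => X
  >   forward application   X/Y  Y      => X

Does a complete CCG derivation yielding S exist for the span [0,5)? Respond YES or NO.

[0,5] S   <
  [0,3] N   <
    [0,2] NP   >
      [0,1] "from" : NP/PP
      [1,2] "cat" : PP
    [2,3] "dog" : N\NP
  [3,5] S\N   >
    [3,4] "no" : (S\N)/(NP\S)
    [4,5] "on" : NP\S

YES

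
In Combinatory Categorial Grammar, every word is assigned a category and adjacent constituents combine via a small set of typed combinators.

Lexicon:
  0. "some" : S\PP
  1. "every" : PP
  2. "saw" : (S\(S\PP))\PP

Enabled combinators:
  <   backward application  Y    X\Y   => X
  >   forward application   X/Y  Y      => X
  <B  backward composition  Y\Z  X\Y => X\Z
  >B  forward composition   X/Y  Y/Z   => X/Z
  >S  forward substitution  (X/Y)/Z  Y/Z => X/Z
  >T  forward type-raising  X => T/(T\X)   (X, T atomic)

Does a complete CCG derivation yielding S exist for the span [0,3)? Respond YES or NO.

YES

[0,3] S   <
  [0,1] "some" : S\PP
  [1,3] S\(S\PP)   <
    [1,2] "every" : PP
    [2,3] "saw" : (S\(S\PP))\PP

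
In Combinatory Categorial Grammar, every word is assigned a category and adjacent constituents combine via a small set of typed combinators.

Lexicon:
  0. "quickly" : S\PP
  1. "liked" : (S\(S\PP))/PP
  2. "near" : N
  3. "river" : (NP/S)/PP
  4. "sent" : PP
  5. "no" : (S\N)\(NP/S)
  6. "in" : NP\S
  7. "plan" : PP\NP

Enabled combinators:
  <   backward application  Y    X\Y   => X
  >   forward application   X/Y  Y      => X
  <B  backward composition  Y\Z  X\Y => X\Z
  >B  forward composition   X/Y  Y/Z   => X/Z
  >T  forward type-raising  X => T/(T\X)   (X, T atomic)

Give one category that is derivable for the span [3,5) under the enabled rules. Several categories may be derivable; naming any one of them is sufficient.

[0,8] S   <
  [0,1] "quickly" : S\PP
  [1,8] S\(S\PP)   >
    [1,2] "liked" : (S\(S\PP))/PP
    [2,8] PP   <
      [2,7] NP   <
        [2,6] S   >
          [2,3] S/(S\N)   >T
            [2,3] "near" : N
          [3,6] S\N   <
            [3,5] NP/S   >
              [3,4] "river" : (NP/S)/PP
              [4,5] "sent" : PP
            [5,6] "no" : (S\N)\(NP/S)
        [6,7] "in" : NP\S
      [7,8] "plan" : PP\NP

NP/S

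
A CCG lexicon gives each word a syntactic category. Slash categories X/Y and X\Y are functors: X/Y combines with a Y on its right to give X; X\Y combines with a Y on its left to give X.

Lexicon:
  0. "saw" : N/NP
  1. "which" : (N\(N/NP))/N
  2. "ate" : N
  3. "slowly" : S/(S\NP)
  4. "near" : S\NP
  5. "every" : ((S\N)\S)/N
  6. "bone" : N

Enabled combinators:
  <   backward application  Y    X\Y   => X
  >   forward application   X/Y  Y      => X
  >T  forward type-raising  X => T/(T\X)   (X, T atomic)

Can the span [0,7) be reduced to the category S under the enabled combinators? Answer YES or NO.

YES

[0,7] S   <
  [0,3] N   <
    [0,1] "saw" : N/NP
    [1,3] N\(N/NP)   >
      [1,2] "which" : (N\(N/NP))/N
      [2,3] "ate" : N
  [3,7] S\N   <
    [3,5] S   >
      [3,4] "slowly" : S/(S\NP)
      [4,5] "near" : S\NP
    [5,7] (S\N)\S   >
      [5,6] "every" : ((S\N)\S)/N
      [6,7] "bone" : N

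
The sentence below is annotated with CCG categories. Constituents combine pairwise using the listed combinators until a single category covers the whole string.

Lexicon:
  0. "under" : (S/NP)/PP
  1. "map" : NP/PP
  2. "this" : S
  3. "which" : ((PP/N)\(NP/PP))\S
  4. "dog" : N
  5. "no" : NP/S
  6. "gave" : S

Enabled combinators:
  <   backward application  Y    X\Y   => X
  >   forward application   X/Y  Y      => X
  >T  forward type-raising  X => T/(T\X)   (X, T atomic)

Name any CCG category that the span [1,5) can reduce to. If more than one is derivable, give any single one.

[0,7] S   >
  [0,5] S/NP   >
    [0,1] "under" : (S/NP)/PP
    [1,5] PP   >
      [1,4] PP/N   <
        [1,2] "map" : NP/PP
        [2,4] (PP/N)\(NP/PP)   <
          [2,3] "this" : S
          [3,4] "which" : ((PP/N)\(NP/PP))\S
      [4,5] "dog" : N
  [5,7] NP   >
    [5,6] "no" : NP/S
    [6,7] "gave" : S

PP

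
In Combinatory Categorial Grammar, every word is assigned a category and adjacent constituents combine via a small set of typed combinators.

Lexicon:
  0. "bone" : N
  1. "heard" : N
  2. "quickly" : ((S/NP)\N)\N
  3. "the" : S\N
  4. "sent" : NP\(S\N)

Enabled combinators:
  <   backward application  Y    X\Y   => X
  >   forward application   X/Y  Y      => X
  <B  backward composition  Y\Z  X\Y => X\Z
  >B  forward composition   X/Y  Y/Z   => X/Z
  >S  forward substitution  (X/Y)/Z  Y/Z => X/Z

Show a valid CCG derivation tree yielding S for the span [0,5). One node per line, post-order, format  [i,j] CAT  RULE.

[0,1] N  lex  "bone"
[1,2] N  lex  "heard"
[2,3] ((S/NP)\N)\N  lex  "quickly"
[1,3] (S/NP)\N  <  k=2
[0,3] S/NP  <  k=1
[3,4] S\N  lex  "the"
[4,5] NP\(S\N)  lex  "sent"
[3,5] NP  <  k=4
[0,5] S  >  k=3

[0,5] S   >
  [0,3] S/NP   <
    [0,1] "bone" : N
    [1,3] (S/NP)\N   <
      [1,2] "heard" : N
      [2,3] "quickly" : ((S/NP)\N)\N
  [3,5] NP   <
    [3,4] "the" : S\N
    [4,5] "sent" : NP\(S\N)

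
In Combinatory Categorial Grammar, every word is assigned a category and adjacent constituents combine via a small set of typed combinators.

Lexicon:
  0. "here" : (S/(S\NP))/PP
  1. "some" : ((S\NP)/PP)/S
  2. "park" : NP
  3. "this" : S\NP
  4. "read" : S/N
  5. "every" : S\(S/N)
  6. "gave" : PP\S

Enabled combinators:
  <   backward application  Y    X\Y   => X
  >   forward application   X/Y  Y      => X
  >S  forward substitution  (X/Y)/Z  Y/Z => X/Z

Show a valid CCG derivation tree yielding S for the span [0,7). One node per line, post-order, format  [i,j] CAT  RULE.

[0,7] S   >
  [0,4] S/PP   >S
    [0,1] "here" : (S/(S\NP))/PP
    [1,4] (S\NP)/PP   >
      [1,2] "some" : ((S\NP)/PP)/S
      [2,4] S   <
        [2,3] "park" : NP
        [3,4] "this" : S\NP
  [4,7] PP   <
    [4,6] S   <
      [4,5] "read" : S/N
      [5,6] "every" : S\(S/N)
    [6,7] "gave" : PP\S

[0,1] (S/(S\NP))/PP  lex  "here"
[1,2] ((S\NP)/PP)/S  lex  "some"
[2,3] NP  lex  "park"
[3,4] S\NP  lex  "this"
[2,4] S  <  k=3
[1,4] (S\NP)/PP  >  k=2
[0,4] S/PP  >S  k=1
[4,5] S/N  lex  "read"
[5,6] S\(S/N)  lex  "every"
[4,6] S  <  k=5
[6,7] PP\S  lex  "gave"
[4,7] PP  <  k=6
[0,7] S  >  k=4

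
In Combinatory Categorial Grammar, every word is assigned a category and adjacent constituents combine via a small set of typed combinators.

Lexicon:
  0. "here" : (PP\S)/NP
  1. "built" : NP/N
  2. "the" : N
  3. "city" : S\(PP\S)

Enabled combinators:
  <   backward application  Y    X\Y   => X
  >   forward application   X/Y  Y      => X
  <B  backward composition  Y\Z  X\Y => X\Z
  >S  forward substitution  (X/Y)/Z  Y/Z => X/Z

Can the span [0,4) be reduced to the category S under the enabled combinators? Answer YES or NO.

[0,4] S   <
  [0,3] PP\S   >
    [0,1] "here" : (PP\S)/NP
    [1,3] NP   >
      [1,2] "built" : NP/N
      [2,3] "the" : N
  [3,4] "city" : S\(PP\S)

YES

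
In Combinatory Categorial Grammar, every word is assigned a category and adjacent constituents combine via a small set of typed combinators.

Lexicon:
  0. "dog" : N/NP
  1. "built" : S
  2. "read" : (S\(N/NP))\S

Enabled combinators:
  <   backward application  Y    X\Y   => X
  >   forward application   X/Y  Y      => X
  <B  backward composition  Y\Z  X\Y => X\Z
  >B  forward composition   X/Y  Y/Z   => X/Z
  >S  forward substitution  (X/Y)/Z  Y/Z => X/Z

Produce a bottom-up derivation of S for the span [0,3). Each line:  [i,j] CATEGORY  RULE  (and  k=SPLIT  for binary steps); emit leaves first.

[0,3] S   <
  [0,1] "dog" : N/NP
  [1,3] S\(N/NP)   <
    [1,2] "built" : S
    [2,3] "read" : (S\(N/NP))\S

[0,1] N/NP  lex  "dog"
[1,2] S  lex  "built"
[2,3] (S\(N/NP))\S  lex  "read"
[1,3] S\(N/NP)  <  k=2
[0,3] S  <  k=1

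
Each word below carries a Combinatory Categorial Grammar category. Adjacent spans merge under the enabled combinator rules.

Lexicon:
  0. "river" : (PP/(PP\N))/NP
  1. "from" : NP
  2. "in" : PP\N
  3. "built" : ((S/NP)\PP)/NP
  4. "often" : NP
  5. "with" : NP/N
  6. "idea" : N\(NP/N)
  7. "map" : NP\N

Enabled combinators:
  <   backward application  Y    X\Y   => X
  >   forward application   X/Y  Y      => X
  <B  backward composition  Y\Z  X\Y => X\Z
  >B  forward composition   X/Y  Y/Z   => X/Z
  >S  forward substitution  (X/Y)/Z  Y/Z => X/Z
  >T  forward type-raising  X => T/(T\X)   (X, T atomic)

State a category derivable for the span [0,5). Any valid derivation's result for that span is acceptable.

[0,8] S   >
  [0,5] S/NP   <
    [0,3] PP   >
      [0,2] PP/(PP\N)   >
        [0,1] "river" : (PP/(PP\N))/NP
        [1,2] "from" : NP
      [2,3] "in" : PP\N
    [3,5] (S/NP)\PP   >
      [3,4] "built" : ((S/NP)\PP)/NP
      [4,5] "often" : NP
  [5,8] NP   <
    [5,7] N   <
      [5,6] "with" : NP/N
      [6,7] "idea" : N\(NP/N)
    [7,8] "map" : NP\N

S/NP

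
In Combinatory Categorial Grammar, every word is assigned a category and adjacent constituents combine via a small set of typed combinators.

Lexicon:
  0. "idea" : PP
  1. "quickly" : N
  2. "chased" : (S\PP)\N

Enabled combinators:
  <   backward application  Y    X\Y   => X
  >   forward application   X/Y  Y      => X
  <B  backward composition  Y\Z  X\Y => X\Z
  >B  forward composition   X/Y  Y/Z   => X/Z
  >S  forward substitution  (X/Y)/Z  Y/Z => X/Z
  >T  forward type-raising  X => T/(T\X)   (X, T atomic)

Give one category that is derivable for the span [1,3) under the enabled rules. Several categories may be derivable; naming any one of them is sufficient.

[0,3] S   >
  [0,1] S/(S\PP)   >T
    [0,1] "idea" : PP
  [1,3] S\PP   <
    [1,2] "quickly" : N
    [2,3] "chased" : (S\PP)\N

S\PP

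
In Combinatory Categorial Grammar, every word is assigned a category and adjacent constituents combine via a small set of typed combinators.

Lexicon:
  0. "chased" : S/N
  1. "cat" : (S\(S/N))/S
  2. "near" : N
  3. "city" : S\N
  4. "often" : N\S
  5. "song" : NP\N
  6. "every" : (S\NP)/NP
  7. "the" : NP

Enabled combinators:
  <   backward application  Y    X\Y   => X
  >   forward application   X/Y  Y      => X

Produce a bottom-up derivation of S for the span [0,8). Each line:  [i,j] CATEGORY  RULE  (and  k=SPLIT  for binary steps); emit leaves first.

[0,8] S   <
  [0,1] "chased" : S/N
  [1,8] S\(S/N)   >
    [1,2] "cat" : (S\(S/N))/S
    [2,8] S   <
      [2,6] NP   <
        [2,5] N   <
          [2,4] S   <
            [2,3] "near" : N
            [3,4] "city" : S\N
          [4,5] "often" : N\S
        [5,6] "song" : NP\N
      [6,8] S\NP   >
        [6,7] "every" : (S\NP)/NP
        [7,8] "the" : NP

[0,1] S/N  lex  "chased"
[1,2] (S\(S/N))/S  lex  "cat"
[2,3] N  lex  "near"
[3,4] S\N  lex  "city"
[2,4] S  <  k=3
[4,5] N\S  lex  "often"
[2,5] N  <  k=4
[5,6] NP\N  lex  "song"
[2,6] NP  <  k=5
[6,7] (S\NP)/NP  lex  "every"
[7,8] NP  lex  "the"
[6,8] S\NP  >  k=7
[2,8] S  <  k=6
[1,8] S\(S/N)  >  k=2
[0,8] S  <  k=1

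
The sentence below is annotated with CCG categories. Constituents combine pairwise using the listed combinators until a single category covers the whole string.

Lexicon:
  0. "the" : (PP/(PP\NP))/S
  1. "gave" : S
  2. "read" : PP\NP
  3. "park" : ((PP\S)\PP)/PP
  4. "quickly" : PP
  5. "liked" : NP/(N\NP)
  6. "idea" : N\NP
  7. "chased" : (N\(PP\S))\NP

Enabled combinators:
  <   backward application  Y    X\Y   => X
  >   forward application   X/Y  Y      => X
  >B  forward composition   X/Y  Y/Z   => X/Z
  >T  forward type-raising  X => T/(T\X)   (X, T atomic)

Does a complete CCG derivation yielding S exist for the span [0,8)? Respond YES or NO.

NO

(PP/(PP\NP))/S S PP\NP ((PP\S)\PP)/PP PP NP/(N\NP) N\NP (N\(PP\S))\NP
CKY chart[0,8] = {N, N/(N\N), NP/(NP\N), PP/(PP\N), S/(S\N)}; S ∉ chart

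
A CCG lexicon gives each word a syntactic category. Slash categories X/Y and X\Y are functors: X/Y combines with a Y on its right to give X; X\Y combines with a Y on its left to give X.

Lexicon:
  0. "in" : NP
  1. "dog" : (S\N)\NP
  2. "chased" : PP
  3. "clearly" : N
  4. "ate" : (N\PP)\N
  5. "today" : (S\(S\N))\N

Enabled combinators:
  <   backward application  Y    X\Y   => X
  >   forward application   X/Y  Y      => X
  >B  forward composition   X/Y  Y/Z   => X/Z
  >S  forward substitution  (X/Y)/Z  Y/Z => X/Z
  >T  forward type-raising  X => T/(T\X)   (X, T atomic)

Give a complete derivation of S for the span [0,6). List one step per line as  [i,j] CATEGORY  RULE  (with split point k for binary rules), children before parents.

[0,1] NP  lex  "in"
[1,2] (S\N)\NP  lex  "dog"
[0,2] S\N  <  k=1
[2,3] PP  lex  "chased"
[3,4] N  lex  "clearly"
[4,5] (N\PP)\N  lex  "ate"
[3,5] N\PP  <  k=4
[2,5] N  <  k=3
[5,6] (S\(S\N))\N  lex  "today"
[2,6] S\(S\N)  <  k=5
[0,6] S  <  k=2

[0,6] S   <
  [0,2] S\N   <
    [0,1] "in" : NP
    [1,2] "dog" : (S\N)\NP
  [2,6] S\(S\N)   <
    [2,5] N   <
      [2,3] "chased" : PP
      [3,5] N\PP   <
        [3,4] "clearly" : N
        [4,5] "ate" : (N\PP)\N
    [5,6] "today" : (S\(S\N))\N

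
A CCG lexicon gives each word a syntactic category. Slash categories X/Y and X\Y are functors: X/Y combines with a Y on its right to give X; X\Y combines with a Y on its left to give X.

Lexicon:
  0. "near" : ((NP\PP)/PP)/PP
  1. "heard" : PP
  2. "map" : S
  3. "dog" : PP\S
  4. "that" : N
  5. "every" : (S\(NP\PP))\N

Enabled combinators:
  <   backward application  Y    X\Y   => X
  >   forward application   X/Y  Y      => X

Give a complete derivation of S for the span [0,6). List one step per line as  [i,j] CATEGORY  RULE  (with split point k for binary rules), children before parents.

[0,6] S   <
  [0,4] NP\PP   >
    [0,2] (NP\PP)/PP   >
      [0,1] "near" : ((NP\PP)/PP)/PP
      [1,2] "heard" : PP
    [2,4] PP   <
      [2,3] "map" : S
      [3,4] "dog" : PP\S
  [4,6] S\(NP\PP)   <
    [4,5] "that" : N
    [5,6] "every" : (S\(NP\PP))\N

[0,1] ((NP\PP)/PP)/PP  lex  "near"
[1,2] PP  lex  "heard"
[0,2] (NP\PP)/PP  >  k=1
[2,3] S  lex  "map"
[3,4] PP\S  lex  "dog"
[2,4] PP  <  k=3
[0,4] NP\PP  >  k=2
[4,5] N  lex  "that"
[5,6] (S\(NP\PP))\N  lex  "every"
[4,6] S\(NP\PP)  <  k=5
[0,6] S  <  k=4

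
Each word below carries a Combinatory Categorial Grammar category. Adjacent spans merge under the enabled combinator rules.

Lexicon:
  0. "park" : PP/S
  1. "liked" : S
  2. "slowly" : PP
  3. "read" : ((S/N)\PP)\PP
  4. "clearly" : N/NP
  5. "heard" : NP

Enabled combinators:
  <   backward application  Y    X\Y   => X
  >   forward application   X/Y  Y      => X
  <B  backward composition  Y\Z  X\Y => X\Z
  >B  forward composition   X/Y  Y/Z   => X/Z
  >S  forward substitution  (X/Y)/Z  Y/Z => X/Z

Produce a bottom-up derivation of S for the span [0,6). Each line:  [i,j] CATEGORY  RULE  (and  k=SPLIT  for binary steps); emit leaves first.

[0,6] S   >
  [0,4] S/N   <
    [0,2] PP   >
      [0,1] "park" : PP/S
      [1,2] "liked" : S
    [2,4] (S/N)\PP   <
      [2,3] "slowly" : PP
      [3,4] "read" : ((S/N)\PP)\PP
  [4,6] N   >
    [4,5] "clearly" : N/NP
    [5,6] "heard" : NP

[0,1] PP/S  lex  "park"
[1,2] S  lex  "liked"
[0,2] PP  >  k=1
[2,3] PP  lex  "slowly"
[3,4] ((S/N)\PP)\PP  lex  "read"
[2,4] (S/N)\PP  <  k=3
[0,4] S/N  <  k=2
[4,5] N/NP  lex  "clearly"
[5,6] NP  lex  "heard"
[4,6] N  >  k=5
[0,6] S  >  k=4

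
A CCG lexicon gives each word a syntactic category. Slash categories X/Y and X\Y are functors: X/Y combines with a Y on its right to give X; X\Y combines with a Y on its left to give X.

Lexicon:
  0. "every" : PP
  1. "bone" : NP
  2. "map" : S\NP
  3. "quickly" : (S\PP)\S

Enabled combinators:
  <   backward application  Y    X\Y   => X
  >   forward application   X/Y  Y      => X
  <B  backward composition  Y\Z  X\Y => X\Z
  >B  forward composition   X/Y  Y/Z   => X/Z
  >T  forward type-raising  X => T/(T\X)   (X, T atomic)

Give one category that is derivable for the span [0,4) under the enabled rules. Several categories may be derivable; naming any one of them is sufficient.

S

[0,4] S   <
  [0,1] "every" : PP
  [1,4] S\PP   <
    [1,3] S   <
      [1,2] "bone" : NP
      [2,3] "map" : S\NP
    [3,4] "quickly" : (S\PP)\S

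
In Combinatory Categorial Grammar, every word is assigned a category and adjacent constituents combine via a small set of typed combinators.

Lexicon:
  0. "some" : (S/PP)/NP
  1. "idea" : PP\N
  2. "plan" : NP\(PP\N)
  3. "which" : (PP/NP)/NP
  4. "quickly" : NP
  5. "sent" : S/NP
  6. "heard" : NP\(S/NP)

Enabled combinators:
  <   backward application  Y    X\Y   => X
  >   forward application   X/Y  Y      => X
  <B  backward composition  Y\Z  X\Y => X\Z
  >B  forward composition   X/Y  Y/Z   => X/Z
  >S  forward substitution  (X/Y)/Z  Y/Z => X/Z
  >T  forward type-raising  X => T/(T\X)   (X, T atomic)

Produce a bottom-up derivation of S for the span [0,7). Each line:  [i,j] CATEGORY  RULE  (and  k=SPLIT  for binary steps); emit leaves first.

[0,1] (S/PP)/NP  lex  "some"
[1,2] PP\N  lex  "idea"
[2,3] NP\(PP\N)  lex  "plan"
[1,3] NP  <  k=2
[0,3] S/PP  >  k=1
[3,4] (PP/NP)/NP  lex  "which"
[4,5] NP  lex  "quickly"
[3,5] PP/NP  >  k=4
[5,6] S/NP  lex  "sent"
[6,7] NP\(S/NP)  lex  "heard"
[5,7] NP  <  k=6
[3,7] PP  >  k=5
[0,7] S  >  k=3

[0,7] S   >
  [0,3] S/PP   >
    [0,1] "some" : (S/PP)/NP
    [1,3] NP   <
      [1,2] "idea" : PP\N
      [2,3] "plan" : NP\(PP\N)
  [3,7] PP   >
    [3,5] PP/NP   >
      [3,4] "which" : (PP/NP)/NP
      [4,5] "quickly" : NP
    [5,7] NP   <
      [5,6] "sent" : S/NP
      [6,7] "heard" : NP\(S/NP)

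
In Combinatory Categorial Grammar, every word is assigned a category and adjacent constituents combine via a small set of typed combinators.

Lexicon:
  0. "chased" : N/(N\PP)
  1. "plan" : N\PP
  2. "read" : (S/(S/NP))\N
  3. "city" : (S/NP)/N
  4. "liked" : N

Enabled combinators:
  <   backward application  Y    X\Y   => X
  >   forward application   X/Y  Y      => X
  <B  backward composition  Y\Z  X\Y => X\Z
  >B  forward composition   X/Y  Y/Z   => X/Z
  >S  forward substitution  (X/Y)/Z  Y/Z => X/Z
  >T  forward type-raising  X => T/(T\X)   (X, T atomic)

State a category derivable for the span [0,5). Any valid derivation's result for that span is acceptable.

[0,5] S   >
  [0,3] S/(S/NP)   <
    [0,2] N   >
      [0,1] "chased" : N/(N\PP)
      [1,2] "plan" : N\PP
    [2,3] "read" : (S/(S/NP))\N
  [3,5] S/NP   >
    [3,4] "city" : (S/NP)/N
    [4,5] "liked" : N

S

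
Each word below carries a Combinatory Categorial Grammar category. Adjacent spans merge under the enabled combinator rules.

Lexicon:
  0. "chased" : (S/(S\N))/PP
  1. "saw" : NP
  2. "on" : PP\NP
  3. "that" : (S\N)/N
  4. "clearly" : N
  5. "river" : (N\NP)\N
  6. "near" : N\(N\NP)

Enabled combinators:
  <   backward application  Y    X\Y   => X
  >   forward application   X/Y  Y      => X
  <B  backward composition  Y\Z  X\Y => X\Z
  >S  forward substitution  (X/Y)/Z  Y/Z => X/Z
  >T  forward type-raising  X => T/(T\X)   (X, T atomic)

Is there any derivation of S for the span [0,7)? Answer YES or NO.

[0,7] S   >
  [0,3] S/(S\N)   >
    [0,1] "chased" : (S/(S\N))/PP
    [1,3] PP   >
      [1,2] PP/(PP\NP)   >T
        [1,2] "saw" : NP
      [2,3] "on" : PP\NP
  [3,7] S\N   >
    [3,4] "that" : (S\N)/N
    [4,7] N   <
      [4,6] N\NP   <
        [4,5] "clearly" : N
        [5,6] "river" : (N\NP)\N
      [6,7] "near" : N\(N\NP)

YES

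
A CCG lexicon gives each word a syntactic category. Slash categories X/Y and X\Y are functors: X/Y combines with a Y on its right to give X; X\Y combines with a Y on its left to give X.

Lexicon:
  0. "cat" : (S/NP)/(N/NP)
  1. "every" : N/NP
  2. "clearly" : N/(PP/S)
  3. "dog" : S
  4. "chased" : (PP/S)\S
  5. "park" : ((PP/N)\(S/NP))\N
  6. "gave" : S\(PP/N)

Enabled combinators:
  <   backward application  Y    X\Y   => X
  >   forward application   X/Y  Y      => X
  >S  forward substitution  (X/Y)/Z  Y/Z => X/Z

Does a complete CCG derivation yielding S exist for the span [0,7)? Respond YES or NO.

[0,7] S   <
  [0,6] PP/N   <
    [0,2] S/NP   >
      [0,1] "cat" : (S/NP)/(N/NP)
      [1,2] "every" : N/NP
    [2,6] (PP/N)\(S/NP)   <
      [2,5] N   >
        [2,3] "clearly" : N/(PP/S)
        [3,5] PP/S   <
          [3,4] "dog" : S
          [4,5] "chased" : (PP/S)\S
      [5,6] "park" : ((PP/N)\(S/NP))\N
  [6,7] "gave" : S\(PP/N)

YES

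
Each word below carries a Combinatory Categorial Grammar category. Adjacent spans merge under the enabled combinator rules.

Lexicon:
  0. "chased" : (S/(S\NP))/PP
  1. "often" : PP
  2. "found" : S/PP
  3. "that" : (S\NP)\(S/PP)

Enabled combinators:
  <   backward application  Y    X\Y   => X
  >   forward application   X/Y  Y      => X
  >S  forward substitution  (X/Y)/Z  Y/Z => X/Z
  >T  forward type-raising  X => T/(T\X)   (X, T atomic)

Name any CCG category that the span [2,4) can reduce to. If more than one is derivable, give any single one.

S\NP

[0,4] S   >
  [0,2] S/(S\NP)   >
    [0,1] "chased" : (S/(S\NP))/PP
    [1,2] "often" : PP
  [2,4] S\NP   <
    [2,3] "found" : S/PP
    [3,4] "that" : (S\NP)\(S/PP)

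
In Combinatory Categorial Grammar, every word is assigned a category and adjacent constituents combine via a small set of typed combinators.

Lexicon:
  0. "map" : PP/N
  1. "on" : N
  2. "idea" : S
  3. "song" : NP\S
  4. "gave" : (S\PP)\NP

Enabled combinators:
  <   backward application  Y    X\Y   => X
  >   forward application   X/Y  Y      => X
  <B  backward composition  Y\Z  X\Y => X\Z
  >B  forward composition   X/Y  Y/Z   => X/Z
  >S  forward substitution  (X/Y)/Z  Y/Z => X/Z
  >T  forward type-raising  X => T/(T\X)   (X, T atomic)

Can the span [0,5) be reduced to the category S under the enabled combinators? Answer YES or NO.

[0,5] S   <
  [0,2] PP   >
    [0,1] "map" : PP/N
    [1,2] "on" : N
  [2,5] S\PP   <
    [2,4] NP   >
      [2,3] NP/(NP\S)   >T
        [2,3] "idea" : S
      [3,4] "song" : NP\S
    [4,5] "gave" : (S\PP)\NP

YES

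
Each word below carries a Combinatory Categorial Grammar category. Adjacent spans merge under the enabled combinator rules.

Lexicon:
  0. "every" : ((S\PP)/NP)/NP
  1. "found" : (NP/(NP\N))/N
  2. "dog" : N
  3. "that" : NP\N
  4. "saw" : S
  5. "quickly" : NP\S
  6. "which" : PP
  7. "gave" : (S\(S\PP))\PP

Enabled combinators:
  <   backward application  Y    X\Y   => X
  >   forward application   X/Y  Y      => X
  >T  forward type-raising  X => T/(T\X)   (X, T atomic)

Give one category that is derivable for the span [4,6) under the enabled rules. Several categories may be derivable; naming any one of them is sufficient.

[0,8] S   <
  [0,6] S\PP   >
    [0,4] (S\PP)/NP   >
      [0,1] "every" : ((S\PP)/NP)/NP
      [1,4] NP   >
        [1,3] NP/(NP\N)   >
          [1,2] "found" : (NP/(NP\N))/N
          [2,3] "dog" : N
        [3,4] "that" : NP\N
    [4,6] NP   <
      [4,5] "saw" : S
      [5,6] "quickly" : NP\S
  [6,8] S\(S\PP)   <
    [6,7] "which" : PP
    [7,8] "gave" : (S\(S\PP))\PP

NP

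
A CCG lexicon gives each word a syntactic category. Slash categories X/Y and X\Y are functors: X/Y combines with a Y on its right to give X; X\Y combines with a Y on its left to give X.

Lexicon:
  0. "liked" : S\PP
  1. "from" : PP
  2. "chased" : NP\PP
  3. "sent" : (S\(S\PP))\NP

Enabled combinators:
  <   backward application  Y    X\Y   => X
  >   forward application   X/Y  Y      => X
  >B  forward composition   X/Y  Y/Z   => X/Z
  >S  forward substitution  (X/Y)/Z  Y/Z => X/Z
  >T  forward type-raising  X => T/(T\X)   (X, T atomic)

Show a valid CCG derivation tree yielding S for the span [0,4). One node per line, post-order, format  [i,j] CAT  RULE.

[0,1] S\PP  lex  "liked"
[1,2] PP  lex  "from"
[1,2] NP/(NP\PP)  >T
[2,3] NP\PP  lex  "chased"
[1,3] NP  >  k=2
[3,4] (S\(S\PP))\NP  lex  "sent"
[1,4] S\(S\PP)  <  k=3
[0,4] S  <  k=1

[0,4] S   <
  [0,1] "liked" : S\PP
  [1,4] S\(S\PP)   <
    [1,3] NP   >
      [1,2] NP/(NP\PP)   >T
        [1,2] "from" : PP
      [2,3] "chased" : NP\PP
    [3,4] "sent" : (S\(S\PP))\NP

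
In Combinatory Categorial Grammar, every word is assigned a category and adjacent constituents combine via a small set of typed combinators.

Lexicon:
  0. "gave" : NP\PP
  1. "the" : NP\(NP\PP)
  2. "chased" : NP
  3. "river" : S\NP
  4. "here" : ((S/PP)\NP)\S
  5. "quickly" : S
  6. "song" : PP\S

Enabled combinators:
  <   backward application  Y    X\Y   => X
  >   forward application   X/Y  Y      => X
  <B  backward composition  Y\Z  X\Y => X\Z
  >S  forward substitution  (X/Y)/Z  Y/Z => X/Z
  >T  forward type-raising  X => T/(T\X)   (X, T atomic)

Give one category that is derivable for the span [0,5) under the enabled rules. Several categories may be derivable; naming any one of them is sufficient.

[0,7] S   >
  [0,5] S/PP   <
    [0,2] NP   <
      [0,1] "gave" : NP\PP
      [1,2] "the" : NP\(NP\PP)
    [2,5] (S/PP)\NP   <
      [2,4] S   <
        [2,3] "chased" : NP
        [3,4] "river" : S\NP
      [4,5] "here" : ((S/PP)\NP)\S
  [5,7] PP   <
    [5,6] "quickly" : S
    [6,7] "song" : PP\S

S/PP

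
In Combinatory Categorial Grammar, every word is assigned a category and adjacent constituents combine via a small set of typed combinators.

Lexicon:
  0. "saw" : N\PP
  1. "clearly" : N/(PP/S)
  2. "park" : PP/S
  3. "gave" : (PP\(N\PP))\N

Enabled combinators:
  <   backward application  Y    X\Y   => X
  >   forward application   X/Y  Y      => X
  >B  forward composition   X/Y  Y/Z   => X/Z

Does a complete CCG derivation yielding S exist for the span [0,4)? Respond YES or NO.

NO

N\PP N/(PP/S) PP/S (PP\(N\PP))\N
CKY chart[0,4] = {PP}; S ∉ chart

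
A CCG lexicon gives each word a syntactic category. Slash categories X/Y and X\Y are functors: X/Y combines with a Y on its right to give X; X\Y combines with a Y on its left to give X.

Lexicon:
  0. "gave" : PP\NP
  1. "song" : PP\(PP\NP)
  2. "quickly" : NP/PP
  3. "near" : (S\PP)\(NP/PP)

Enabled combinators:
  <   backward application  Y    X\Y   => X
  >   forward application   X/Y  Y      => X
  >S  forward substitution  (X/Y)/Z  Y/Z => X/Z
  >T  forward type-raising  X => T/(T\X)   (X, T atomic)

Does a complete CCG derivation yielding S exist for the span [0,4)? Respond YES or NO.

[0,4] S   <
  [0,2] PP   <
    [0,1] "gave" : PP\NP
    [1,2] "song" : PP\(PP\NP)
  [2,4] S\PP   <
    [2,3] "quickly" : NP/PP
    [3,4] "near" : (S\PP)\(NP/PP)

YES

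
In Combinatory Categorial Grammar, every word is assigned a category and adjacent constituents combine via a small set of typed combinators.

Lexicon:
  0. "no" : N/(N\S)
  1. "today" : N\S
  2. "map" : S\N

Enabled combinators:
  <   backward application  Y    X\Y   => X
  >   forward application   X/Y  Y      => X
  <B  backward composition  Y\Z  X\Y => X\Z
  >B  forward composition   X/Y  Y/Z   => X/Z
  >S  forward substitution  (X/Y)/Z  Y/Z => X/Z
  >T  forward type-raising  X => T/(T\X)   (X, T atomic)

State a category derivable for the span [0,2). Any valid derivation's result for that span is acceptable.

[0,3] S   <
  [0,2] N   >
    [0,1] "no" : N/(N\S)
    [1,2] "today" : N\S
  [2,3] "map" : S\N

N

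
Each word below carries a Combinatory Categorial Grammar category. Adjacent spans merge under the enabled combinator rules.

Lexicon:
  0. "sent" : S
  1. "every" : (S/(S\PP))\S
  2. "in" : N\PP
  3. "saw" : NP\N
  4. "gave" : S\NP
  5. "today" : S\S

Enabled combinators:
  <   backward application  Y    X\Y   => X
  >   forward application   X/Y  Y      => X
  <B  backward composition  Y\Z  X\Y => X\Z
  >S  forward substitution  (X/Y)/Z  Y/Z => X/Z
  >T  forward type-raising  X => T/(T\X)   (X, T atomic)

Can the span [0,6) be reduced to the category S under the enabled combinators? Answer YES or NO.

YES

[0,6] S   >
  [0,2] S/(S\PP)   <
    [0,1] "sent" : S
    [1,2] "every" : (S/(S\PP))\S
  [2,6] S\PP   <B
    [2,3] "in" : N\PP
    [3,6] S\N   <B
      [3,4] "saw" : NP\N
      [4,6] S\NP   <B
        [4,5] "gave" : S\NP
        [5,6] "today" : S\S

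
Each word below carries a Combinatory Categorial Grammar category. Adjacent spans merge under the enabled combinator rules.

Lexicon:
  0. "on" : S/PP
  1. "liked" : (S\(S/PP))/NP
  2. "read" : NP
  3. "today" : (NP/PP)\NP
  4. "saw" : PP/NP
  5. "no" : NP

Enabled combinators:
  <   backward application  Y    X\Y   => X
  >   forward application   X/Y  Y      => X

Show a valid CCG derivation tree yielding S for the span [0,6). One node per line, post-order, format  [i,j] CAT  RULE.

[0,6] S   <
  [0,1] "on" : S/PP
  [1,6] S\(S/PP)   >
    [1,2] "liked" : (S\(S/PP))/NP
    [2,6] NP   >
      [2,4] NP/PP   <
        [2,3] "read" : NP
        [3,4] "today" : (NP/PP)\NP
      [4,6] PP   >
        [4,5] "saw" : PP/NP
        [5,6] "no" : NP

[0,1] S/PP  lex  "on"
[1,2] (S\(S/PP))/NP  lex  "liked"
[2,3] NP  lex  "read"
[3,4] (NP/PP)\NP  lex  "today"
[2,4] NP/PP  <  k=3
[4,5] PP/NP  lex  "saw"
[5,6] NP  lex  "no"
[4,6] PP  >  k=5
[2,6] NP  >  k=4
[1,6] S\(S/PP)  >  k=2
[0,6] S  <  k=1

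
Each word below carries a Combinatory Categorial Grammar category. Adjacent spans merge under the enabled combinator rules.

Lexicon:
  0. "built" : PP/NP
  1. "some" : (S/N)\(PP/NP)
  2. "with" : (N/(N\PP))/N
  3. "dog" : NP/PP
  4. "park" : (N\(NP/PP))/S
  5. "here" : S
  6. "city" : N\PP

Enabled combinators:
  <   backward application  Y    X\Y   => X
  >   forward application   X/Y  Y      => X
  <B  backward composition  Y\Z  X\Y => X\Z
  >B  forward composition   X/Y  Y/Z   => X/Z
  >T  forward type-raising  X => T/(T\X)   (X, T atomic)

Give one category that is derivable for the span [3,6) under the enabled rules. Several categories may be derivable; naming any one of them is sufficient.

[0,7] S   >
  [0,2] S/N   <
    [0,1] "built" : PP/NP
    [1,2] "some" : (S/N)\(PP/NP)
  [2,7] N   >
    [2,6] N/(N\PP)   >
      [2,3] "with" : (N/(N\PP))/N
      [3,6] N   <
        [3,4] "dog" : NP/PP
        [4,6] N\(NP/PP)   >
          [4,5] "park" : (N\(NP/PP))/S
          [5,6] "here" : S
    [6,7] "city" : N\PP

N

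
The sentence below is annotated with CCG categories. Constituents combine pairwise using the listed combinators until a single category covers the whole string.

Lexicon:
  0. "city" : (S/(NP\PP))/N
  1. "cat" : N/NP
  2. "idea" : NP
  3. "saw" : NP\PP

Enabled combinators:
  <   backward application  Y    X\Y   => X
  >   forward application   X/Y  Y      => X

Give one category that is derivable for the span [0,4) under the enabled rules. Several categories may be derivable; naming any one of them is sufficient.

S

[0,4] S   >
  [0,3] S/(NP\PP)   >
    [0,1] "city" : (S/(NP\PP))/N
    [1,3] N   >
      [1,2] "cat" : N/NP
      [2,3] "idea" : NP
  [3,4] "saw" : NP\PP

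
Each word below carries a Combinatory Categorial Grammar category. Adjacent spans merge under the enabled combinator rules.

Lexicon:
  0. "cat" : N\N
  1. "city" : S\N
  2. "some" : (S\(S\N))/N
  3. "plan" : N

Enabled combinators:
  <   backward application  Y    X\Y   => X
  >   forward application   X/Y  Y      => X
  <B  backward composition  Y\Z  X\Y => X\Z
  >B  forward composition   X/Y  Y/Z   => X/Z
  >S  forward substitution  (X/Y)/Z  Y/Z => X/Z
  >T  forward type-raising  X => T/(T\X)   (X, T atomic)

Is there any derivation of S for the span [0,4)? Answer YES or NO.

[0,4] S   <
  [0,2] S\N   <B
    [0,1] "cat" : N\N
    [1,2] "city" : S\N
  [2,4] S\(S\N)   >
    [2,3] "some" : (S\(S\N))/N
    [3,4] "plan" : N

YES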